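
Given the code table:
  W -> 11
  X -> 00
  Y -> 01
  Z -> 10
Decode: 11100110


Decoding:
11 -> W
10 -> Z
01 -> Y
10 -> Z


Result: WZYZ


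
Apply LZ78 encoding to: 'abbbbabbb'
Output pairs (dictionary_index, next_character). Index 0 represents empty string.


LZ78 encoding steps:
Dictionary: {0: ''}
Step 1: w='' (idx 0), next='a' -> output (0, 'a'), add 'a' as idx 1
Step 2: w='' (idx 0), next='b' -> output (0, 'b'), add 'b' as idx 2
Step 3: w='b' (idx 2), next='b' -> output (2, 'b'), add 'bb' as idx 3
Step 4: w='b' (idx 2), next='a' -> output (2, 'a'), add 'ba' as idx 4
Step 5: w='bb' (idx 3), next='b' -> output (3, 'b'), add 'bbb' as idx 5


Encoded: [(0, 'a'), (0, 'b'), (2, 'b'), (2, 'a'), (3, 'b')]


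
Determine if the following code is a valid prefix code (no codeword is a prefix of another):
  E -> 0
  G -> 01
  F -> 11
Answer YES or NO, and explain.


Checking each pair (does one codeword prefix another?):
  E='0' vs G='01': prefix -- VIOLATION

NO -- this is NOT a valid prefix code. E (0) is a prefix of G (01).


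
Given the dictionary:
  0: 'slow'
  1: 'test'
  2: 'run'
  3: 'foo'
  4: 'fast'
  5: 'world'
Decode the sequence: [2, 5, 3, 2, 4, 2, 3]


Look up each index in the dictionary:
  2 -> 'run'
  5 -> 'world'
  3 -> 'foo'
  2 -> 'run'
  4 -> 'fast'
  2 -> 'run'
  3 -> 'foo'

Decoded: "run world foo run fast run foo"


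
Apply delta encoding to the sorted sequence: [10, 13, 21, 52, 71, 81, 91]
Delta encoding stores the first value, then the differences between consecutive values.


First value: 10
Deltas:
  13 - 10 = 3
  21 - 13 = 8
  52 - 21 = 31
  71 - 52 = 19
  81 - 71 = 10
  91 - 81 = 10


Delta encoded: [10, 3, 8, 31, 19, 10, 10]


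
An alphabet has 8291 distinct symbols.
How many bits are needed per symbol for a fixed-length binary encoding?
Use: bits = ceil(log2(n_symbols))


log2(8291) = 13.0173
Bracket: 2^13 = 8192 < 8291 <= 2^14 = 16384
So ceil(log2(8291)) = 14

bits = ceil(log2(8291)) = ceil(13.0173) = 14 bits


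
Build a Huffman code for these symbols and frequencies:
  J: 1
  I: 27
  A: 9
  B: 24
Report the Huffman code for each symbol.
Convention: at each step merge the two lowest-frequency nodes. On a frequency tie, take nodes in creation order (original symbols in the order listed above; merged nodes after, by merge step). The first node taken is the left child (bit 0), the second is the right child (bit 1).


Huffman tree construction:
Step 1: Merge J(1) + A(9) = 10
Step 2: Merge (J+A)(10) + B(24) = 34
Step 3: Merge I(27) + ((J+A)+B)(34) = 61
Read each symbol's code off the tree from the root (left child = 0, right child = 1).

Codes:
  J: 100 (length 3)
  I: 0 (length 1)
  A: 101 (length 3)
  B: 11 (length 2)
Average code length: 105/61 = 1.7213 bits/symbol


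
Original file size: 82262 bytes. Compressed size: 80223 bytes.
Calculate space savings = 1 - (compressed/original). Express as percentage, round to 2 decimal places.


ratio = compressed/original = 80223/82262 = 0.975213
savings = 1 - ratio = 1 - 0.975213 = 0.024787
as a percentage: 0.024787 * 100 = 2.48%

Space savings = 1 - 80223/82262 = 2.48%


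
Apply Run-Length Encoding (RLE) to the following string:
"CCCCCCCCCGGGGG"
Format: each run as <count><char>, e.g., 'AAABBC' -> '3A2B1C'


Scanning runs left to right:
  i=0: run of 'C' x 9 -> '9C'
  i=9: run of 'G' x 5 -> '5G'

RLE = 9C5G


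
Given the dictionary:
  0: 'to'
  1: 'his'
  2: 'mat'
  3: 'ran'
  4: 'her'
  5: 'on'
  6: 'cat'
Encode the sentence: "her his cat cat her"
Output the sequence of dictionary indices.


Look up each word in the dictionary:
  'her' -> 4
  'his' -> 1
  'cat' -> 6
  'cat' -> 6
  'her' -> 4

Encoded: [4, 1, 6, 6, 4]


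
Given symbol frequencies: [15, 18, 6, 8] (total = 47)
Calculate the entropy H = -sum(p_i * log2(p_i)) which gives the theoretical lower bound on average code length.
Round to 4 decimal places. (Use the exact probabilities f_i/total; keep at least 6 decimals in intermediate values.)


Per-symbol terms -p_i * log2(p_i) with p_i = f_i/47:
  p = 15/47 = 0.319149: log2(p) = -1.647698, -p*log2(p) = 0.525861
  p = 18/47 = 0.382979: log2(p) = -1.384664, -p*log2(p) = 0.530297
  p = 6/47 = 0.127660: log2(p) = -2.969626, -p*log2(p) = 0.379101
  p = 8/47 = 0.170213: log2(p) = -2.554589, -p*log2(p) = 0.434824
H = 0.525861 + 0.530297 + 0.379101 + 0.434824 = 1.870083

H = 1.8701 bits/symbol


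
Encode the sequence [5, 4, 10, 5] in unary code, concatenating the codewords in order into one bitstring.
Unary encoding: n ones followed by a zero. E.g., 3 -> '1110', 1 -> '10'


Encode each number as n ones followed by a terminating 0:
  5 -> 111110 (6 bits)
  4 -> 11110 (5 bits)
  10 -> 11111111110 (11 bits)
  5 -> 111110 (6 bits)
Total length = 6 + 5 + 11 + 6 = 28 bits.

Unary([5, 4, 10, 5]) = 1111101111011111111110111110 (28 bits)


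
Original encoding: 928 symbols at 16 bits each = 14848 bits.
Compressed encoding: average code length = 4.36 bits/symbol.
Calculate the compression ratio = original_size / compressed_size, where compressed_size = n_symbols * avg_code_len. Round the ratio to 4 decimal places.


original_size = n_symbols * orig_bits = 928 * 16 = 14848 bits
compressed_size = n_symbols * avg_code_len = 928 * 4.36 = 4046.08 bits
ratio = original_size / compressed_size = 14848 / 4046.08 = 3.6697

Compression ratio = 3.6697


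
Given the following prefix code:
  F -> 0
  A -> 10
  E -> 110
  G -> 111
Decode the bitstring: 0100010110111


Decoding step by step:
Bits 0 -> F
Bits 10 -> A
Bits 0 -> F
Bits 0 -> F
Bits 10 -> A
Bits 110 -> E
Bits 111 -> G


Decoded message: FAFFAEG


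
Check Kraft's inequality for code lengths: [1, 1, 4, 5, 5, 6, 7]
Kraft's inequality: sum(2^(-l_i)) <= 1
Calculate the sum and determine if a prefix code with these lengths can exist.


Sum = 2^(-1) + 2^(-1) + 2^(-4) + 2^(-5) + 2^(-5) + 2^(-6) + 2^(-7)
    = 0.5 + 0.5 + 0.0625 + 0.03125 + 0.03125 + 0.015625 + 0.0078125
    = 147/128 = 1.1484375
Since 1.1484375 > 1, Kraft's inequality is NOT satisfied.
A prefix code with these lengths CANNOT exist.

Kraft sum = 1.1484375. Not satisfied.


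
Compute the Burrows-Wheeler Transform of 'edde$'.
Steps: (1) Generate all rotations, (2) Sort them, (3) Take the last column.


Rotations (sorted):
  0: $edde -> last char: e
  1: dde$e -> last char: e
  2: de$ed -> last char: d
  3: e$edd -> last char: d
  4: edde$ -> last char: $


BWT = eedd$


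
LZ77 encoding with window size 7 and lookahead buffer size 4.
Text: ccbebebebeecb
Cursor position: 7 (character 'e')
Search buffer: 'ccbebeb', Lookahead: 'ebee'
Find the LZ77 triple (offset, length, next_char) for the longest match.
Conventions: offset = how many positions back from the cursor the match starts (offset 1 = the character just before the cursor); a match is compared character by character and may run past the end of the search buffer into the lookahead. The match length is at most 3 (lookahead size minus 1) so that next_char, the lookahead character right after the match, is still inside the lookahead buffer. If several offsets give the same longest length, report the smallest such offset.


Try each offset into the search buffer:
  offset=1 (pos 6, char 'b'): match length 0
  offset=2 (pos 5, char 'e'): match length 3
  offset=3 (pos 4, char 'b'): match length 0
  offset=4 (pos 3, char 'e'): match length 3
  offset=5 (pos 2, char 'b'): match length 0
  offset=6 (pos 1, char 'c'): match length 0
  offset=7 (pos 0, char 'c'): match length 0
Longest match has length 3, found at offsets 2, 4; take the smallest, offset 2.
next_char = character at position 7 + 3 = 10 -> 'e'

Best match: offset=2, length=3 (matching 'ebe' starting at position 5)
LZ77 triple: (2, 3, 'e')


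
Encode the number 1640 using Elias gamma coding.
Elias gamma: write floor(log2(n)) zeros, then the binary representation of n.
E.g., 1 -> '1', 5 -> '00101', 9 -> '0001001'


num_bits = floor(log2(1640)) + 1 = 11
leading_zeros = num_bits - 1 = 10
binary(1640) = 11001101000

Elias gamma(1640) = '0000000000' + '11001101000' = 000000000011001101000 (21 bits)


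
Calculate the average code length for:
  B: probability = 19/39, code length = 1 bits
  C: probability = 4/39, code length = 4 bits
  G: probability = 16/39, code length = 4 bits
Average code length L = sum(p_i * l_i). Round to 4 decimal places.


Weighted contributions p_i * l_i:
  B: (19/39) * 1 = 19/39
  C: (4/39) * 4 = 16/39
  G: (16/39) * 4 = 64/39
Sum = (19 + 16 + 64)/39 = 99/39

L = 99/39 = 2.5385 bits/symbol


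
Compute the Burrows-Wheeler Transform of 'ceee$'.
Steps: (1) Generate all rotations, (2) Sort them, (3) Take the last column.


Rotations (sorted):
  0: $ceee -> last char: e
  1: ceee$ -> last char: $
  2: e$cee -> last char: e
  3: ee$ce -> last char: e
  4: eee$c -> last char: c


BWT = e$eec


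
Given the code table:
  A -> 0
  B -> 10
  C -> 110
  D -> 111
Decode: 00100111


Decoding:
0 -> A
0 -> A
10 -> B
0 -> A
111 -> D


Result: AABAD


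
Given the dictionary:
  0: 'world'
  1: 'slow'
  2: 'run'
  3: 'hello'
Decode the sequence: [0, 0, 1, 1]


Look up each index in the dictionary:
  0 -> 'world'
  0 -> 'world'
  1 -> 'slow'
  1 -> 'slow'

Decoded: "world world slow slow"


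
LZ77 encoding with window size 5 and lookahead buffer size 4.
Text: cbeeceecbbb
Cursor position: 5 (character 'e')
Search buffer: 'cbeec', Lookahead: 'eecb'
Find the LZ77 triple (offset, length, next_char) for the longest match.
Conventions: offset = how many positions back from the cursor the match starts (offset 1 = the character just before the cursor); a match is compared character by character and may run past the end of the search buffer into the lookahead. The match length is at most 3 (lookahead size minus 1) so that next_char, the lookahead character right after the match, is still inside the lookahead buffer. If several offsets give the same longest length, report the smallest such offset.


Try each offset into the search buffer:
  offset=1 (pos 4, char 'c'): match length 0
  offset=2 (pos 3, char 'e'): match length 1
  offset=3 (pos 2, char 'e'): match length 3
  offset=4 (pos 1, char 'b'): match length 0
  offset=5 (pos 0, char 'c'): match length 0
Longest match has length 3 at offset 3.
next_char = character at position 5 + 3 = 8 -> 'b'

Best match: offset=3, length=3 (matching 'eec' starting at position 2)
LZ77 triple: (3, 3, 'b')


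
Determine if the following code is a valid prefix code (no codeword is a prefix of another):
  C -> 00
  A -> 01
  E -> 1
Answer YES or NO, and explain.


Checking each pair (does one codeword prefix another?):
  C='00' vs A='01': no prefix
  C='00' vs E='1': no prefix
  A='01' vs C='00': no prefix
  A='01' vs E='1': no prefix
  E='1' vs C='00': no prefix
  E='1' vs A='01': no prefix
No violation found over all pairs.

YES -- this is a valid prefix code. No codeword is a prefix of any other codeword.


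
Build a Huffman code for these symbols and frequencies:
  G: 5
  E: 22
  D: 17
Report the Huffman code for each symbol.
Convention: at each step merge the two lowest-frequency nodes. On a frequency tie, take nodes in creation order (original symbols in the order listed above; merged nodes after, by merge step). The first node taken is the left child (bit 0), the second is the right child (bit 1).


Huffman tree construction:
Step 1: Merge G(5) + D(17) = 22
Step 2: Merge E(22) + (G+D)(22) = 44
Read each symbol's code off the tree from the root (left child = 0, right child = 1).

Codes:
  G: 10 (length 2)
  E: 0 (length 1)
  D: 11 (length 2)
Average code length: 66/44 = 1.5000 bits/symbol


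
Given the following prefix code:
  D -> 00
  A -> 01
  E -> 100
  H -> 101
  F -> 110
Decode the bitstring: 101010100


Decoding step by step:
Bits 101 -> H
Bits 01 -> A
Bits 01 -> A
Bits 00 -> D


Decoded message: HAAD


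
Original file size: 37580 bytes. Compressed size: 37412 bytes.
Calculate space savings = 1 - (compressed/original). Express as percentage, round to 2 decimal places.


ratio = compressed/original = 37412/37580 = 0.99553
savings = 1 - ratio = 1 - 0.99553 = 0.00447
as a percentage: 0.00447 * 100 = 0.45%

Space savings = 1 - 37412/37580 = 0.45%


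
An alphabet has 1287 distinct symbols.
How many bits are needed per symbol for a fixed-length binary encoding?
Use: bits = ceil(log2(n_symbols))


log2(1287) = 10.3298
Bracket: 2^10 = 1024 < 1287 <= 2^11 = 2048
So ceil(log2(1287)) = 11

bits = ceil(log2(1287)) = ceil(10.3298) = 11 bits


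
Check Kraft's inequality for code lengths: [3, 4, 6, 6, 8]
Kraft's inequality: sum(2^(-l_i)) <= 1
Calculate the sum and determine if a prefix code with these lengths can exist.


Sum = 2^(-3) + 2^(-4) + 2^(-6) + 2^(-6) + 2^(-8)
    = 0.125 + 0.0625 + 0.015625 + 0.015625 + 0.00390625
    = 57/256 = 0.22265625
Since 0.22265625 <= 1, Kraft's inequality IS satisfied.
A prefix code with these lengths CAN exist.

Kraft sum = 0.22265625. Satisfied.


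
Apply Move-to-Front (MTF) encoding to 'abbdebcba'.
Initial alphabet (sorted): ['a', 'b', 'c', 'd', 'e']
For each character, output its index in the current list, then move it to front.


MTF encoding:
'a': index 0 in ['a', 'b', 'c', 'd', 'e'] -> ['a', 'b', 'c', 'd', 'e']
'b': index 1 in ['a', 'b', 'c', 'd', 'e'] -> ['b', 'a', 'c', 'd', 'e']
'b': index 0 in ['b', 'a', 'c', 'd', 'e'] -> ['b', 'a', 'c', 'd', 'e']
'd': index 3 in ['b', 'a', 'c', 'd', 'e'] -> ['d', 'b', 'a', 'c', 'e']
'e': index 4 in ['d', 'b', 'a', 'c', 'e'] -> ['e', 'd', 'b', 'a', 'c']
'b': index 2 in ['e', 'd', 'b', 'a', 'c'] -> ['b', 'e', 'd', 'a', 'c']
'c': index 4 in ['b', 'e', 'd', 'a', 'c'] -> ['c', 'b', 'e', 'd', 'a']
'b': index 1 in ['c', 'b', 'e', 'd', 'a'] -> ['b', 'c', 'e', 'd', 'a']
'a': index 4 in ['b', 'c', 'e', 'd', 'a'] -> ['a', 'b', 'c', 'e', 'd']


Output: [0, 1, 0, 3, 4, 2, 4, 1, 4]


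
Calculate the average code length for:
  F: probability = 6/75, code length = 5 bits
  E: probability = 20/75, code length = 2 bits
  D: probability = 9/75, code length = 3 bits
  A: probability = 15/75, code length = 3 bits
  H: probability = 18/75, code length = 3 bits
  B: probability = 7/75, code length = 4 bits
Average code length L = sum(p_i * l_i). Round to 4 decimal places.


Weighted contributions p_i * l_i:
  F: (6/75) * 5 = 30/75
  E: (20/75) * 2 = 40/75
  D: (9/75) * 3 = 27/75
  A: (15/75) * 3 = 45/75
  H: (18/75) * 3 = 54/75
  B: (7/75) * 4 = 28/75
Sum = (30 + 40 + 27 + 45 + 54 + 28)/75 = 224/75

L = 224/75 = 2.9867 bits/symbol


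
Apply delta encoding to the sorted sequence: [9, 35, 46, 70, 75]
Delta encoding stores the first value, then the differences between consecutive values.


First value: 9
Deltas:
  35 - 9 = 26
  46 - 35 = 11
  70 - 46 = 24
  75 - 70 = 5


Delta encoded: [9, 26, 11, 24, 5]


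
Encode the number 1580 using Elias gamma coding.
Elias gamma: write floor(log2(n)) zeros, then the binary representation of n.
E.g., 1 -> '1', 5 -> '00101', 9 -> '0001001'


num_bits = floor(log2(1580)) + 1 = 11
leading_zeros = num_bits - 1 = 10
binary(1580) = 11000101100

Elias gamma(1580) = '0000000000' + '11000101100' = 000000000011000101100 (21 bits)


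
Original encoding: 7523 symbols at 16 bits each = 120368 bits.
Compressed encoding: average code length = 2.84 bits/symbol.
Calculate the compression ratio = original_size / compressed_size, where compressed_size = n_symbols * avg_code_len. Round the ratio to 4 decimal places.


original_size = n_symbols * orig_bits = 7523 * 16 = 120368 bits
compressed_size = n_symbols * avg_code_len = 7523 * 2.84 = 21365.32 bits
ratio = original_size / compressed_size = 120368 / 21365.32 = 5.6338

Compression ratio = 5.6338


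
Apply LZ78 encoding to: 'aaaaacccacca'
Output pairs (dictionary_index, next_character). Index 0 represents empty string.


LZ78 encoding steps:
Dictionary: {0: ''}
Step 1: w='' (idx 0), next='a' -> output (0, 'a'), add 'a' as idx 1
Step 2: w='a' (idx 1), next='a' -> output (1, 'a'), add 'aa' as idx 2
Step 3: w='aa' (idx 2), next='c' -> output (2, 'c'), add 'aac' as idx 3
Step 4: w='' (idx 0), next='c' -> output (0, 'c'), add 'c' as idx 4
Step 5: w='c' (idx 4), next='a' -> output (4, 'a'), add 'ca' as idx 5
Step 6: w='c' (idx 4), next='c' -> output (4, 'c'), add 'cc' as idx 6
Step 7: w='a' (idx 1), end of input -> output (1, '')


Encoded: [(0, 'a'), (1, 'a'), (2, 'c'), (0, 'c'), (4, 'a'), (4, 'c'), (1, '')]


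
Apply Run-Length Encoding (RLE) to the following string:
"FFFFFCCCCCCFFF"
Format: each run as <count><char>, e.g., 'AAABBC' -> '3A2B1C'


Scanning runs left to right:
  i=0: run of 'F' x 5 -> '5F'
  i=5: run of 'C' x 6 -> '6C'
  i=11: run of 'F' x 3 -> '3F'

RLE = 5F6C3F


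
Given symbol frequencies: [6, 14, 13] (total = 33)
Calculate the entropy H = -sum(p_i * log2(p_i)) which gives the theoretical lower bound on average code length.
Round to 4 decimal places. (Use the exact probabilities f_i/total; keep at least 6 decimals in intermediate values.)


Per-symbol terms -p_i * log2(p_i) with p_i = f_i/33:
  p = 6/33 = 0.181818: log2(p) = -2.459432, -p*log2(p) = 0.447169
  p = 14/33 = 0.424242: log2(p) = -1.237039, -p*log2(p) = 0.524805
  p = 13/33 = 0.393939: log2(p) = -1.343954, -p*log2(p) = 0.529437
H = 0.447169 + 0.524805 + 0.529437 = 1.501411

H = 1.5014 bits/symbol


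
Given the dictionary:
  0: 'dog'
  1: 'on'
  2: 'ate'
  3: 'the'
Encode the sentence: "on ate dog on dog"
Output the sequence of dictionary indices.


Look up each word in the dictionary:
  'on' -> 1
  'ate' -> 2
  'dog' -> 0
  'on' -> 1
  'dog' -> 0

Encoded: [1, 2, 0, 1, 0]


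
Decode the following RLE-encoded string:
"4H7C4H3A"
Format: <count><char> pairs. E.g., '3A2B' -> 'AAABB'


Expanding each <count><char> pair:
  4H -> 'HHHH'
  7C -> 'CCCCCCC'
  4H -> 'HHHH'
  3A -> 'AAA'

Decoded = HHHHCCCCCCCHHHHAAA


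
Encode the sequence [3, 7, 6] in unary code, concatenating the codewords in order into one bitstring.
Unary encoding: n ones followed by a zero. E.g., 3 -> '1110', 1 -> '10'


Encode each number as n ones followed by a terminating 0:
  3 -> 1110 (4 bits)
  7 -> 11111110 (8 bits)
  6 -> 1111110 (7 bits)
Total length = 4 + 8 + 7 = 19 bits.

Unary([3, 7, 6]) = 1110111111101111110 (19 bits)


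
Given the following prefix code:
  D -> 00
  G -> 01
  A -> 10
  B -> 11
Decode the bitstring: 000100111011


Decoding step by step:
Bits 00 -> D
Bits 01 -> G
Bits 00 -> D
Bits 11 -> B
Bits 10 -> A
Bits 11 -> B


Decoded message: DGDBAB


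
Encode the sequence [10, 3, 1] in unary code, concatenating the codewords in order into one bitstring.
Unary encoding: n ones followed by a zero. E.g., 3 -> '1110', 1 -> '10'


Encode each number as n ones followed by a terminating 0:
  10 -> 11111111110 (11 bits)
  3 -> 1110 (4 bits)
  1 -> 10 (2 bits)
Total length = 11 + 4 + 2 = 17 bits.

Unary([10, 3, 1]) = 11111111110111010 (17 bits)


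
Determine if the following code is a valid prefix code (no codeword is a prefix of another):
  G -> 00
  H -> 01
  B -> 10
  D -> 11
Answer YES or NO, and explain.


Checking each pair (does one codeword prefix another?):
  G='00' vs H='01': no prefix
  G='00' vs B='10': no prefix
  G='00' vs D='11': no prefix
  H='01' vs G='00': no prefix
  H='01' vs B='10': no prefix
  H='01' vs D='11': no prefix
  B='10' vs G='00': no prefix
  B='10' vs H='01': no prefix
  B='10' vs D='11': no prefix
  D='11' vs G='00': no prefix
  D='11' vs H='01': no prefix
  D='11' vs B='10': no prefix
No violation found over all pairs.

YES -- this is a valid prefix code. No codeword is a prefix of any other codeword.


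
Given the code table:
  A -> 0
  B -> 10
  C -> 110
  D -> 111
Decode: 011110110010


Decoding:
0 -> A
111 -> D
10 -> B
110 -> C
0 -> A
10 -> B


Result: ADBCAB


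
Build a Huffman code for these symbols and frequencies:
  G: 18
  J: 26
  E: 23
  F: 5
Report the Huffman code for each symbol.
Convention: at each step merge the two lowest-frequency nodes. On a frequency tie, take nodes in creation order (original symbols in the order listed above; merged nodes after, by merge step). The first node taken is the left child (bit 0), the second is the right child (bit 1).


Huffman tree construction:
Step 1: Merge F(5) + G(18) = 23
Step 2: Merge E(23) + (F+G)(23) = 46
Step 3: Merge J(26) + (E+(F+G))(46) = 72
Read each symbol's code off the tree from the root (left child = 0, right child = 1).

Codes:
  G: 111 (length 3)
  J: 0 (length 1)
  E: 10 (length 2)
  F: 110 (length 3)
Average code length: 141/72 = 1.9583 bits/symbol


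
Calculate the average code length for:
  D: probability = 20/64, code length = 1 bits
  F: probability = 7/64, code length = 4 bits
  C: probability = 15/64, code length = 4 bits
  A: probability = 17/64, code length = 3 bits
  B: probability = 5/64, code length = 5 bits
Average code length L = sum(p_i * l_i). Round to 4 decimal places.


Weighted contributions p_i * l_i:
  D: (20/64) * 1 = 20/64
  F: (7/64) * 4 = 28/64
  C: (15/64) * 4 = 60/64
  A: (17/64) * 3 = 51/64
  B: (5/64) * 5 = 25/64
Sum = (20 + 28 + 60 + 51 + 25)/64 = 184/64

L = 184/64 = 2.8750 bits/symbol


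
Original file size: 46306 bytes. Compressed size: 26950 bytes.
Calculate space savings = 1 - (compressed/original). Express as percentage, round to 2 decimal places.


ratio = compressed/original = 26950/46306 = 0.581998
savings = 1 - ratio = 1 - 0.581998 = 0.418002
as a percentage: 0.418002 * 100 = 41.8%

Space savings = 1 - 26950/46306 = 41.8%


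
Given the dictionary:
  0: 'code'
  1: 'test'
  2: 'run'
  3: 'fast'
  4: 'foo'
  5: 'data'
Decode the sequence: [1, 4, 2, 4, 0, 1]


Look up each index in the dictionary:
  1 -> 'test'
  4 -> 'foo'
  2 -> 'run'
  4 -> 'foo'
  0 -> 'code'
  1 -> 'test'

Decoded: "test foo run foo code test"


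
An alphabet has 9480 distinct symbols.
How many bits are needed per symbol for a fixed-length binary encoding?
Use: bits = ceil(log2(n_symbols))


log2(9480) = 13.2107
Bracket: 2^13 = 8192 < 9480 <= 2^14 = 16384
So ceil(log2(9480)) = 14

bits = ceil(log2(9480)) = ceil(13.2107) = 14 bits


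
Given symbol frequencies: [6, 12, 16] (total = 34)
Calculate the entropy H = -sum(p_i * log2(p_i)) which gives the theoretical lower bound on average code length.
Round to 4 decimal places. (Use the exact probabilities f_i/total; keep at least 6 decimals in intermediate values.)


Per-symbol terms -p_i * log2(p_i) with p_i = f_i/34:
  p = 6/34 = 0.176471: log2(p) = -2.502500, -p*log2(p) = 0.441618
  p = 12/34 = 0.352941: log2(p) = -1.502500, -p*log2(p) = 0.530294
  p = 16/34 = 0.470588: log2(p) = -1.087463, -p*log2(p) = 0.511747
H = 0.441618 + 0.530294 + 0.511747 = 1.483659

H = 1.4837 bits/symbol


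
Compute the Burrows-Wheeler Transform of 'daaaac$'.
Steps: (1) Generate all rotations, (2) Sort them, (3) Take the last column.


Rotations (sorted):
  0: $daaaac -> last char: c
  1: aaaac$d -> last char: d
  2: aaac$da -> last char: a
  3: aac$daa -> last char: a
  4: ac$daaa -> last char: a
  5: c$daaaa -> last char: a
  6: daaaac$ -> last char: $


BWT = cdaaaa$


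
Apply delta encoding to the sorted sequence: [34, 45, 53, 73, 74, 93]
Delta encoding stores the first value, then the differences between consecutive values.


First value: 34
Deltas:
  45 - 34 = 11
  53 - 45 = 8
  73 - 53 = 20
  74 - 73 = 1
  93 - 74 = 19


Delta encoded: [34, 11, 8, 20, 1, 19]


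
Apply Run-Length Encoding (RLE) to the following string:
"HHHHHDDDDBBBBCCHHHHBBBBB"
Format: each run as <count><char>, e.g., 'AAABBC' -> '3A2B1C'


Scanning runs left to right:
  i=0: run of 'H' x 5 -> '5H'
  i=5: run of 'D' x 4 -> '4D'
  i=9: run of 'B' x 4 -> '4B'
  i=13: run of 'C' x 2 -> '2C'
  i=15: run of 'H' x 4 -> '4H'
  i=19: run of 'B' x 5 -> '5B'

RLE = 5H4D4B2C4H5B


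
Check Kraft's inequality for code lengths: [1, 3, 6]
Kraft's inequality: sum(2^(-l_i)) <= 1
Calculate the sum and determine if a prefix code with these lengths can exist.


Sum = 2^(-1) + 2^(-3) + 2^(-6)
    = 0.5 + 0.125 + 0.015625
    = 41/64 = 0.640625
Since 0.640625 <= 1, Kraft's inequality IS satisfied.
A prefix code with these lengths CAN exist.

Kraft sum = 0.640625. Satisfied.


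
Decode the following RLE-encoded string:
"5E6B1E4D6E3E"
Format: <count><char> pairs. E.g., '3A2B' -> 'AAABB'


Expanding each <count><char> pair:
  5E -> 'EEEEE'
  6B -> 'BBBBBB'
  1E -> 'E'
  4D -> 'DDDD'
  6E -> 'EEEEEE'
  3E -> 'EEE'

Decoded = EEEEEBBBBBBEDDDDEEEEEEEEE


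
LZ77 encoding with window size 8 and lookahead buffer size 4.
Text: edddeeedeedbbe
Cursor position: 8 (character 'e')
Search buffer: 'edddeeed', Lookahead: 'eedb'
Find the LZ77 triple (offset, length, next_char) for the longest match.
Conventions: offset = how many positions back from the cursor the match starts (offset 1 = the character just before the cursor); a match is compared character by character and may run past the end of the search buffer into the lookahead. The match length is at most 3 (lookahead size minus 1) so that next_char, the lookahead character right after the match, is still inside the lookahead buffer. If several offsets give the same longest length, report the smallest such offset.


Try each offset into the search buffer:
  offset=1 (pos 7, char 'd'): match length 0
  offset=2 (pos 6, char 'e'): match length 1
  offset=3 (pos 5, char 'e'): match length 3
  offset=4 (pos 4, char 'e'): match length 2
  offset=5 (pos 3, char 'd'): match length 0
  offset=6 (pos 2, char 'd'): match length 0
  offset=7 (pos 1, char 'd'): match length 0
  offset=8 (pos 0, char 'e'): match length 1
Longest match has length 3 at offset 3.
next_char = character at position 8 + 3 = 11 -> 'b'

Best match: offset=3, length=3 (matching 'eed' starting at position 5)
LZ77 triple: (3, 3, 'b')


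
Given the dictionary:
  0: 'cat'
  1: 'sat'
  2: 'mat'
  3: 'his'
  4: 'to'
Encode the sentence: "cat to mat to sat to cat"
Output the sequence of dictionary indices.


Look up each word in the dictionary:
  'cat' -> 0
  'to' -> 4
  'mat' -> 2
  'to' -> 4
  'sat' -> 1
  'to' -> 4
  'cat' -> 0

Encoded: [0, 4, 2, 4, 1, 4, 0]


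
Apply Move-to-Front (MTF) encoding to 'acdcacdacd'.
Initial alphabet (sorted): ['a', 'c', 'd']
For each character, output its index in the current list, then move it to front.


MTF encoding:
'a': index 0 in ['a', 'c', 'd'] -> ['a', 'c', 'd']
'c': index 1 in ['a', 'c', 'd'] -> ['c', 'a', 'd']
'd': index 2 in ['c', 'a', 'd'] -> ['d', 'c', 'a']
'c': index 1 in ['d', 'c', 'a'] -> ['c', 'd', 'a']
'a': index 2 in ['c', 'd', 'a'] -> ['a', 'c', 'd']
'c': index 1 in ['a', 'c', 'd'] -> ['c', 'a', 'd']
'd': index 2 in ['c', 'a', 'd'] -> ['d', 'c', 'a']
'a': index 2 in ['d', 'c', 'a'] -> ['a', 'd', 'c']
'c': index 2 in ['a', 'd', 'c'] -> ['c', 'a', 'd']
'd': index 2 in ['c', 'a', 'd'] -> ['d', 'c', 'a']


Output: [0, 1, 2, 1, 2, 1, 2, 2, 2, 2]


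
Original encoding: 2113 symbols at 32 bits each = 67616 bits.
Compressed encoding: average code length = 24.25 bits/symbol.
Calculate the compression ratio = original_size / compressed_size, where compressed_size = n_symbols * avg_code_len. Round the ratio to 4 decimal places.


original_size = n_symbols * orig_bits = 2113 * 32 = 67616 bits
compressed_size = n_symbols * avg_code_len = 2113 * 24.25 = 51240.25 bits
ratio = original_size / compressed_size = 67616 / 51240.25 = 1.3196

Compression ratio = 1.3196


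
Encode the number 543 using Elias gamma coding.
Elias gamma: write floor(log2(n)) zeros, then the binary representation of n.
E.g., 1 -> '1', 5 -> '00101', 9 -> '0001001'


num_bits = floor(log2(543)) + 1 = 10
leading_zeros = num_bits - 1 = 9
binary(543) = 1000011111

Elias gamma(543) = '000000000' + '1000011111' = 0000000001000011111 (19 bits)


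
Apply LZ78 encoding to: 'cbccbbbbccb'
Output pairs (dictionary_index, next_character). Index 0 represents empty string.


LZ78 encoding steps:
Dictionary: {0: ''}
Step 1: w='' (idx 0), next='c' -> output (0, 'c'), add 'c' as idx 1
Step 2: w='' (idx 0), next='b' -> output (0, 'b'), add 'b' as idx 2
Step 3: w='c' (idx 1), next='c' -> output (1, 'c'), add 'cc' as idx 3
Step 4: w='b' (idx 2), next='b' -> output (2, 'b'), add 'bb' as idx 4
Step 5: w='bb' (idx 4), next='c' -> output (4, 'c'), add 'bbc' as idx 5
Step 6: w='c' (idx 1), next='b' -> output (1, 'b'), add 'cb' as idx 6


Encoded: [(0, 'c'), (0, 'b'), (1, 'c'), (2, 'b'), (4, 'c'), (1, 'b')]


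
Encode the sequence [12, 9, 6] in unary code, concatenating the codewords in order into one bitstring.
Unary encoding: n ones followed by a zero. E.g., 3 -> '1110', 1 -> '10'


Encode each number as n ones followed by a terminating 0:
  12 -> 1111111111110 (13 bits)
  9 -> 1111111110 (10 bits)
  6 -> 1111110 (7 bits)
Total length = 13 + 10 + 7 = 30 bits.

Unary([12, 9, 6]) = 111111111111011111111101111110 (30 bits)


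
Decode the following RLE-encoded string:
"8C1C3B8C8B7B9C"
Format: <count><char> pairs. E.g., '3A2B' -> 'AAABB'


Expanding each <count><char> pair:
  8C -> 'CCCCCCCC'
  1C -> 'C'
  3B -> 'BBB'
  8C -> 'CCCCCCCC'
  8B -> 'BBBBBBBB'
  7B -> 'BBBBBBB'
  9C -> 'CCCCCCCCC'

Decoded = CCCCCCCCCBBBCCCCCCCCBBBBBBBBBBBBBBBCCCCCCCCC


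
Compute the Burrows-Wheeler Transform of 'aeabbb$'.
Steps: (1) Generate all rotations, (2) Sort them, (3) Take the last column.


Rotations (sorted):
  0: $aeabbb -> last char: b
  1: abbb$ae -> last char: e
  2: aeabbb$ -> last char: $
  3: b$aeabb -> last char: b
  4: bb$aeab -> last char: b
  5: bbb$aea -> last char: a
  6: eabbb$a -> last char: a


BWT = be$bbaa


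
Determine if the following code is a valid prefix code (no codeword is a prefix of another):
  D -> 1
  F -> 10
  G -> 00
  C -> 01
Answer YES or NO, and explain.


Checking each pair (does one codeword prefix another?):
  D='1' vs F='10': prefix -- VIOLATION

NO -- this is NOT a valid prefix code. D (1) is a prefix of F (10).


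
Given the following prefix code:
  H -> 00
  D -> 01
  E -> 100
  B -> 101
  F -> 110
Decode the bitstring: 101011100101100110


Decoding step by step:
Bits 101 -> B
Bits 01 -> D
Bits 110 -> F
Bits 01 -> D
Bits 01 -> D
Bits 100 -> E
Bits 110 -> F


Decoded message: BDFDDEF


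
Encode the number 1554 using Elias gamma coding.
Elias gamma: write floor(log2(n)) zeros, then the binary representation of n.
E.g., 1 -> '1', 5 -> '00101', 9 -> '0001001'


num_bits = floor(log2(1554)) + 1 = 11
leading_zeros = num_bits - 1 = 10
binary(1554) = 11000010010

Elias gamma(1554) = '0000000000' + '11000010010' = 000000000011000010010 (21 bits)


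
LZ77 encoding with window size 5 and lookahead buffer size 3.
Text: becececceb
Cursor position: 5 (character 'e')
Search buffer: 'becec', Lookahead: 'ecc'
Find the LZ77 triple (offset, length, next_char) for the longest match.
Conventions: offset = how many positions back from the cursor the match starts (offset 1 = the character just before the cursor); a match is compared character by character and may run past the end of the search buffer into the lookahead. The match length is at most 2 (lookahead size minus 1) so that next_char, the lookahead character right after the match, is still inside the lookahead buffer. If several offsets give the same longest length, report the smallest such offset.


Try each offset into the search buffer:
  offset=1 (pos 4, char 'c'): match length 0
  offset=2 (pos 3, char 'e'): match length 2
  offset=3 (pos 2, char 'c'): match length 0
  offset=4 (pos 1, char 'e'): match length 2
  offset=5 (pos 0, char 'b'): match length 0
Longest match has length 2, found at offsets 2, 4; take the smallest, offset 2.
next_char = character at position 5 + 2 = 7 -> 'c'

Best match: offset=2, length=2 (matching 'ec' starting at position 3)
LZ77 triple: (2, 2, 'c')


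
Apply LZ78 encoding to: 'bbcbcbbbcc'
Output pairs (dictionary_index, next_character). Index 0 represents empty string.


LZ78 encoding steps:
Dictionary: {0: ''}
Step 1: w='' (idx 0), next='b' -> output (0, 'b'), add 'b' as idx 1
Step 2: w='b' (idx 1), next='c' -> output (1, 'c'), add 'bc' as idx 2
Step 3: w='bc' (idx 2), next='b' -> output (2, 'b'), add 'bcb' as idx 3
Step 4: w='b' (idx 1), next='b' -> output (1, 'b'), add 'bb' as idx 4
Step 5: w='' (idx 0), next='c' -> output (0, 'c'), add 'c' as idx 5
Step 6: w='c' (idx 5), end of input -> output (5, '')


Encoded: [(0, 'b'), (1, 'c'), (2, 'b'), (1, 'b'), (0, 'c'), (5, '')]


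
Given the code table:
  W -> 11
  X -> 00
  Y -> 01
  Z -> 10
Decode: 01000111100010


Decoding:
01 -> Y
00 -> X
01 -> Y
11 -> W
10 -> Z
00 -> X
10 -> Z


Result: YXYWZXZ


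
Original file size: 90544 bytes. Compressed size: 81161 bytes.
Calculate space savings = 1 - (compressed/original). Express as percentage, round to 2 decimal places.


ratio = compressed/original = 81161/90544 = 0.896371
savings = 1 - ratio = 1 - 0.896371 = 0.103629
as a percentage: 0.103629 * 100 = 10.36%

Space savings = 1 - 81161/90544 = 10.36%


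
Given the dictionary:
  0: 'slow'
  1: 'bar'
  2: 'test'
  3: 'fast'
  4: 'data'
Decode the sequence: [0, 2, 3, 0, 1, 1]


Look up each index in the dictionary:
  0 -> 'slow'
  2 -> 'test'
  3 -> 'fast'
  0 -> 'slow'
  1 -> 'bar'
  1 -> 'bar'

Decoded: "slow test fast slow bar bar"


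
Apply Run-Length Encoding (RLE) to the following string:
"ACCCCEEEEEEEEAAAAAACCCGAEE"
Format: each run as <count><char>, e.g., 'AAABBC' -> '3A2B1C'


Scanning runs left to right:
  i=0: run of 'A' x 1 -> '1A'
  i=1: run of 'C' x 4 -> '4C'
  i=5: run of 'E' x 8 -> '8E'
  i=13: run of 'A' x 6 -> '6A'
  i=19: run of 'C' x 3 -> '3C'
  i=22: run of 'G' x 1 -> '1G'
  i=23: run of 'A' x 1 -> '1A'
  i=24: run of 'E' x 2 -> '2E'

RLE = 1A4C8E6A3C1G1A2E


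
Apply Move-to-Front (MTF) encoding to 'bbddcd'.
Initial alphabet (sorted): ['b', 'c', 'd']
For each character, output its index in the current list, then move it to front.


MTF encoding:
'b': index 0 in ['b', 'c', 'd'] -> ['b', 'c', 'd']
'b': index 0 in ['b', 'c', 'd'] -> ['b', 'c', 'd']
'd': index 2 in ['b', 'c', 'd'] -> ['d', 'b', 'c']
'd': index 0 in ['d', 'b', 'c'] -> ['d', 'b', 'c']
'c': index 2 in ['d', 'b', 'c'] -> ['c', 'd', 'b']
'd': index 1 in ['c', 'd', 'b'] -> ['d', 'c', 'b']


Output: [0, 0, 2, 0, 2, 1]


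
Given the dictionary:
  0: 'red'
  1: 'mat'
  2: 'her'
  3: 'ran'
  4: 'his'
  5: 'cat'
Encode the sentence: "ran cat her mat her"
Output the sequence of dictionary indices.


Look up each word in the dictionary:
  'ran' -> 3
  'cat' -> 5
  'her' -> 2
  'mat' -> 1
  'her' -> 2

Encoded: [3, 5, 2, 1, 2]


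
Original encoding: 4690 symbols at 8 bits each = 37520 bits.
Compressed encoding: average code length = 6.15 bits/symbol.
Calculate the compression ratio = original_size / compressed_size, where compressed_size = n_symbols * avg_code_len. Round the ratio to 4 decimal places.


original_size = n_symbols * orig_bits = 4690 * 8 = 37520 bits
compressed_size = n_symbols * avg_code_len = 4690 * 6.15 = 28843.5 bits
ratio = original_size / compressed_size = 37520 / 28843.5 = 1.3008

Compression ratio = 1.3008


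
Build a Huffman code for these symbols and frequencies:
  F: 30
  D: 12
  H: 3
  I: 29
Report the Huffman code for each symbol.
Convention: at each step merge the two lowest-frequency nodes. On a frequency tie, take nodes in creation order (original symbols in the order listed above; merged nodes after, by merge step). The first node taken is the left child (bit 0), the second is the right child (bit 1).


Huffman tree construction:
Step 1: Merge H(3) + D(12) = 15
Step 2: Merge (H+D)(15) + I(29) = 44
Step 3: Merge F(30) + ((H+D)+I)(44) = 74
Read each symbol's code off the tree from the root (left child = 0, right child = 1).

Codes:
  F: 0 (length 1)
  D: 101 (length 3)
  H: 100 (length 3)
  I: 11 (length 2)
Average code length: 133/74 = 1.7973 bits/symbol


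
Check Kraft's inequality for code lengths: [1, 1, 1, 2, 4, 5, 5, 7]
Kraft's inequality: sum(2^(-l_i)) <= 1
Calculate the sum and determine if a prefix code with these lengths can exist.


Sum = 2^(-1) + 2^(-1) + 2^(-1) + 2^(-2) + 2^(-4) + 2^(-5) + 2^(-5) + 2^(-7)
    = 0.5 + 0.5 + 0.5 + 0.25 + 0.0625 + 0.03125 + 0.03125 + 0.0078125
    = 241/128 = 1.8828125
Since 1.8828125 > 1, Kraft's inequality is NOT satisfied.
A prefix code with these lengths CANNOT exist.

Kraft sum = 1.8828125. Not satisfied.


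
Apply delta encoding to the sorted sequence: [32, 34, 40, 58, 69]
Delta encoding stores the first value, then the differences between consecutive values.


First value: 32
Deltas:
  34 - 32 = 2
  40 - 34 = 6
  58 - 40 = 18
  69 - 58 = 11


Delta encoded: [32, 2, 6, 18, 11]


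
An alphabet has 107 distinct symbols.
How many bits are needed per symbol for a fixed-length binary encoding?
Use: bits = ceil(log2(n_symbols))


log2(107) = 6.7415
Bracket: 2^6 = 64 < 107 <= 2^7 = 128
So ceil(log2(107)) = 7

bits = ceil(log2(107)) = ceil(6.7415) = 7 bits


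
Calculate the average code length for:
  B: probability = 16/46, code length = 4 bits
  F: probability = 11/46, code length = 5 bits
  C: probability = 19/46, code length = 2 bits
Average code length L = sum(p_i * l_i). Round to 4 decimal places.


Weighted contributions p_i * l_i:
  B: (16/46) * 4 = 64/46
  F: (11/46) * 5 = 55/46
  C: (19/46) * 2 = 38/46
Sum = (64 + 55 + 38)/46 = 157/46

L = 157/46 = 3.4130 bits/symbol


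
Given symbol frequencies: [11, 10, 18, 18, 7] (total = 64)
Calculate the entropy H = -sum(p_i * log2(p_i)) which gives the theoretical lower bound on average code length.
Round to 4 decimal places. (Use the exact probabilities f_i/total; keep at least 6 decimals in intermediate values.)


Per-symbol terms -p_i * log2(p_i) with p_i = f_i/64:
  p = 11/64 = 0.171875: log2(p) = -2.540568, -p*log2(p) = 0.436660
  p = 10/64 = 0.156250: log2(p) = -2.678072, -p*log2(p) = 0.418449
  p = 18/64 = 0.281250: log2(p) = -1.830075, -p*log2(p) = 0.514709
  p = 18/64 = 0.281250: log2(p) = -1.830075, -p*log2(p) = 0.514709
  p = 7/64 = 0.109375: log2(p) = -3.192645, -p*log2(p) = 0.349196
H = 0.436660 + 0.418449 + 0.514709 + 0.514709 + 0.349196 = 2.233723

H = 2.2337 bits/symbol


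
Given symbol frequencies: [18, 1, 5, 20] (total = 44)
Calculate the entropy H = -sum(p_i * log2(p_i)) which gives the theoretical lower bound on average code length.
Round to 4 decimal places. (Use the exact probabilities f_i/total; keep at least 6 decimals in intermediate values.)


Per-symbol terms -p_i * log2(p_i) with p_i = f_i/44:
  p = 18/44 = 0.409091: log2(p) = -1.289507, -p*log2(p) = 0.527525
  p = 1/44 = 0.022727: log2(p) = -5.459432, -p*log2(p) = 0.124078
  p = 5/44 = 0.113636: log2(p) = -3.137504, -p*log2(p) = 0.356534
  p = 20/44 = 0.454545: log2(p) = -1.137504, -p*log2(p) = 0.517047
H = 0.527525 + 0.124078 + 0.356534 + 0.517047 = 1.525184

H = 1.5252 bits/symbol


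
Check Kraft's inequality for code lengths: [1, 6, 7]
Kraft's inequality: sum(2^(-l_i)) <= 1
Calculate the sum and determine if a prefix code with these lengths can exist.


Sum = 2^(-1) + 2^(-6) + 2^(-7)
    = 0.5 + 0.015625 + 0.0078125
    = 67/128 = 0.5234375
Since 0.5234375 <= 1, Kraft's inequality IS satisfied.
A prefix code with these lengths CAN exist.

Kraft sum = 0.5234375. Satisfied.


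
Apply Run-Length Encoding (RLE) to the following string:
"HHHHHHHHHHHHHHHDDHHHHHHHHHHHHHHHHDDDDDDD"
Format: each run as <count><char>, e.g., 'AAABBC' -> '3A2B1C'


Scanning runs left to right:
  i=0: run of 'H' x 15 -> '15H'
  i=15: run of 'D' x 2 -> '2D'
  i=17: run of 'H' x 16 -> '16H'
  i=33: run of 'D' x 7 -> '7D'

RLE = 15H2D16H7D


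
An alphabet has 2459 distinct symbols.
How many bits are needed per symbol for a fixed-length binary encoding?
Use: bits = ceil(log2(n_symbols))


log2(2459) = 11.2639
Bracket: 2^11 = 2048 < 2459 <= 2^12 = 4096
So ceil(log2(2459)) = 12

bits = ceil(log2(2459)) = ceil(11.2639) = 12 bits


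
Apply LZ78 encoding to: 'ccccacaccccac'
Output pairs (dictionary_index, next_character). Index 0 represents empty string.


LZ78 encoding steps:
Dictionary: {0: ''}
Step 1: w='' (idx 0), next='c' -> output (0, 'c'), add 'c' as idx 1
Step 2: w='c' (idx 1), next='c' -> output (1, 'c'), add 'cc' as idx 2
Step 3: w='c' (idx 1), next='a' -> output (1, 'a'), add 'ca' as idx 3
Step 4: w='ca' (idx 3), next='c' -> output (3, 'c'), add 'cac' as idx 4
Step 5: w='cc' (idx 2), next='c' -> output (2, 'c'), add 'ccc' as idx 5
Step 6: w='' (idx 0), next='a' -> output (0, 'a'), add 'a' as idx 6
Step 7: w='c' (idx 1), end of input -> output (1, '')


Encoded: [(0, 'c'), (1, 'c'), (1, 'a'), (3, 'c'), (2, 'c'), (0, 'a'), (1, '')]
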